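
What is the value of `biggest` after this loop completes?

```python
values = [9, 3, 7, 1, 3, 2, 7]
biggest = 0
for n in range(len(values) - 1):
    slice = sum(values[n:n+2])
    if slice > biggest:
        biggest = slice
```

Max sum of 2-element window in [9, 3, 7, 1, 3, 2, 7]
`biggest` takes the values: 0 → 12

Answer: 12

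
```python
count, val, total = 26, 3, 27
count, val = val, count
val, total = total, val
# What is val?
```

Trace:
`count, val, total = 26, 3, 27` → count = 26; val = 3; total = 27
`count, val = val, count` → count = 3; val = 26
`val, total = total, val` → val = 27; total = 26
So val = 27

Answer: 27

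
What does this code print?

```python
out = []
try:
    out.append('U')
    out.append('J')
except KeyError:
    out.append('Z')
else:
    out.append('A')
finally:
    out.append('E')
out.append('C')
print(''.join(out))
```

Execution trace: 'U' (try body) → 'J' (try body, no exception) → 'A' (else) → 'E' (finally) → 'C' (after the try/except). Output: UJAEC

Answer: UJAEC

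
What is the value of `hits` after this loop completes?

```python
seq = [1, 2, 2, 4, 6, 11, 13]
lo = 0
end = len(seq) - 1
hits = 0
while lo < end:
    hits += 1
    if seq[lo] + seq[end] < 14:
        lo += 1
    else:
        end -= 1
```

Steps to find pair summing to 14
`hits` takes the values: 0 → 1 → 2 → 3 → 4 → 5 → 6

Answer: 6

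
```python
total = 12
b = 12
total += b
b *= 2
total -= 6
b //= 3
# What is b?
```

Trace:
`total = 12` → total = 12
`b = 12` → b = 12
`total += b` → total = 24
`b *= 2` → b = 24
`total -= 6` → total = 18
`b //= 3` → b = 8
So b = 8

Answer: 8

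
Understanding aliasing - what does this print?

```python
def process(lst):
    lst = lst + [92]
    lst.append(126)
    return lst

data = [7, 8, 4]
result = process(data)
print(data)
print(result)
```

Key concept: rebinding parameter vs mutation.
Step by step:
`data = [7, 8, 4]` → data = [7, 8, 4]
`result = process(data)` → result = [7, 8, 4, 92, 126]
`print(data)` → prints [7, 8, 4]
`print(result)` → prints [7, 8, 4, 92, 126]

Answer:
[7, 8, 4]
[7, 8, 4, 92, 126]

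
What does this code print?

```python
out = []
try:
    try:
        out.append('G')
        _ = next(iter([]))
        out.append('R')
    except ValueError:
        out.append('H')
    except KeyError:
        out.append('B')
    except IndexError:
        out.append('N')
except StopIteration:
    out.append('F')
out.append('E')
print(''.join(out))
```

Execution trace: 'G' (try body) → 'F' (outer except StopIteration) → 'E' (after the try/except). Output: GFE

Answer: GFE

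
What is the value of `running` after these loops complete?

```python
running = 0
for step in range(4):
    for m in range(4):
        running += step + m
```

Sum of all step+m for step,m in 4x4
`running` takes the values: 0 → 1 → 3 → 6 → 7 → 9 → 12 → 16 → 18 → 21 → 25 → 30 → 33 → 37 → 42 → 48

Answer: 48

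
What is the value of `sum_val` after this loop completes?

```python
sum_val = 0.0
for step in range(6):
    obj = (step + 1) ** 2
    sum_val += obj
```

Sum of squared losses 1² + 2² + ... + 6²
`sum_val` takes the values: 0.0 → 1.0 → 5.0 → 14.0 → 30.0 → 55.0 → 91.0

Answer: 91.0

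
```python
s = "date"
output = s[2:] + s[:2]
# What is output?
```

Trace:
`s = "date"` → s = 'date'
`output = s[2:] + s[:2]` → output = 'teda'
So output = 'teda'

Answer: 'teda'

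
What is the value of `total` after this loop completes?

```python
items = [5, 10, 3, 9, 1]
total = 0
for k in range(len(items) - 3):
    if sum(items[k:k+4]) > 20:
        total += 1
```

Count windows with sum > 20
`total` takes the values: 0 → 1 → 2

Answer: 2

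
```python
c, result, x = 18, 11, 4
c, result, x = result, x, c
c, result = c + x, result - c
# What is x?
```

Trace:
`c, result, x = 18, 11, 4` → c = 18; result = 11; x = 4
`c, result, x = result, x, c` → c = 11; result = 4; x = 18
`c, result = c + x, result - c` → c = 29; result = -7
So x = 18

Answer: 18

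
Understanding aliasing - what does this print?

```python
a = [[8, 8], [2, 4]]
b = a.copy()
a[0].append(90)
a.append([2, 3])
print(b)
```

Key concept: shallow copy with nested lists.
Step by step:
`a = [[8, 8], [2, 4]]` → a = [[8, 8], [2, 4]]
`b = a.copy()` → b = [[8, 8], [2, 4]]
`a[0].append(90)` → a = [[8, 8, 90], [2, 4]]; b = [[8, 8, 90], [2, 4]]
`a.append([2, 3])` → a = [[8, 8, 90], [2, 4], [2, 3]]
`print(b)` → prints [[8, 8, 90], [2, 4]]

Answer: [[8, 8, 90], [2, 4]]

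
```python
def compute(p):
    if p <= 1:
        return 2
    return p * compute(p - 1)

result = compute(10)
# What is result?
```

compute(10) = 10 * 9 * 8 * 7 * 6 * 5 * 4 * 3 * 2 * 2 = 7257600

Answer: 7257600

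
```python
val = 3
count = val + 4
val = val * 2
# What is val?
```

Trace:
`val = 3` → val = 3
`count = val + 4` → count = 7
`val = val * 2` → val = 6
So val = 6

Answer: 6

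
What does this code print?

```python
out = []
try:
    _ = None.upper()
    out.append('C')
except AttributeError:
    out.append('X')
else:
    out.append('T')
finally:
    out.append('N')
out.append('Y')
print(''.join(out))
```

Execution trace: 'X' (except AttributeError) → 'N' (finally) → 'Y' (after the try/except). Output: XNY

Answer: XNY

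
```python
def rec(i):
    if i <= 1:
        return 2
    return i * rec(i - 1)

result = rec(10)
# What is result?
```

rec(10) = 10 * 9 * 8 * 7 * 6 * 5 * 4 * 3 * 2 * 2 = 7257600

Answer: 7257600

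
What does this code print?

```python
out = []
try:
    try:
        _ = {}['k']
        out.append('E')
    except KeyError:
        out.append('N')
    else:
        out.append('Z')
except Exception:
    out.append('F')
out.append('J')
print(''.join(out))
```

Execution trace: 'N' (inner except KeyError) → 'J' (after the try/except). Output: NJ

Answer: NJ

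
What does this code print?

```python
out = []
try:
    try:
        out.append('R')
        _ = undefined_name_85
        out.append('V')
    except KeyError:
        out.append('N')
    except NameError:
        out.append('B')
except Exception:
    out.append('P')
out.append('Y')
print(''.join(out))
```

Execution trace: 'R' (inner try body) → 'B' (inner except NameError) → 'Y' (after the try/except). Output: RBY

Answer: RBY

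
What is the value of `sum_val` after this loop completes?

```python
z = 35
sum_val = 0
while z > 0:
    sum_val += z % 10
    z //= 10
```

Sum digits of 35
`sum_val` takes the values: 0 → 5 → 8

Answer: 8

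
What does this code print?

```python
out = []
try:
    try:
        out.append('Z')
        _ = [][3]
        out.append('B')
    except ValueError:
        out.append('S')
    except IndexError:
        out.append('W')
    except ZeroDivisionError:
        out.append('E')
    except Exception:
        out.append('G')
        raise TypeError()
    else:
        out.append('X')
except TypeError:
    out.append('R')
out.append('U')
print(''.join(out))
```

Execution trace: 'Z' (inner try body) → 'W' (inner except IndexError) → 'U' (after the try/except). Output: ZWU

Answer: ZWU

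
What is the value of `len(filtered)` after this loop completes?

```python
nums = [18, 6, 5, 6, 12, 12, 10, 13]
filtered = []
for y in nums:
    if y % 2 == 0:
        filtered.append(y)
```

Count even numbers in [18, 6, 5, 6, 12, 12, 10, 13]
`filtered` takes the values: [] → [18] → [18, 6] → [18, 6, 6] → [18, 6, 6, 12] → [18, 6, 6, 12, 12] → [18, 6, 6, 12, 12, 10]
So `len(filtered)` = 6

Answer: 6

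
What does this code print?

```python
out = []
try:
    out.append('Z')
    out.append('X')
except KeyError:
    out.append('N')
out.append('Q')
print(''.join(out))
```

Execution trace: 'Z' (try body) → 'X' (try body, no exception) → 'Q' (after the try/except). Output: ZXQ

Answer: ZXQ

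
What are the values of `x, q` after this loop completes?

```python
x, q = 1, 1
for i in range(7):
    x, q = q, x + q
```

Fibonacci: after 7 iterations
`x, q` takes the values: (1, 1) → (1, 2) → (2, 3) → (3, 5) → (5, 8) → (8, 13) → (13, 21) → (21, 34)

Answer: 21, 34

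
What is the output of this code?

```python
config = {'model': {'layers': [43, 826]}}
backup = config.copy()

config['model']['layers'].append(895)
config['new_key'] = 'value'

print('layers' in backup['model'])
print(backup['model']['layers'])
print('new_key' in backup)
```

Key concept: shallow copy gotcha with nested dict.
Step by step:
`config = {'model': {'layers': [43, 826]}}` → config = {'model': {'layers': [43, 826]}}
`backup = config.copy()` → backup = {'model': {'layers': [43, 826]}}
`config['model']['layers'].append(895)` → config = {'model': {'layers': [43, 826, 895]}}; backup = {'model': {'layers': [43, 826, 895]}}
`config['new_key'] = 'value'` → config = {'model': {'layers': [43, 826, 895]}, 'new_key': 'value'}
`print('layers' in backup['model'])` → prints True
`print(backup['model']['layers'])` → prints [43, 826, 895]
`print('new_key' in backup)` → prints False

Answer:
True
[43, 826, 895]
False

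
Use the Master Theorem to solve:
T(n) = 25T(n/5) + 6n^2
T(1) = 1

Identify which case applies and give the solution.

a=25, b=5, f(n)=6n^2. log_5(25) = 2. Since c=2 = 2, Case 2 applies: T(n) = Θ(n^log_b(a) · log n) = O(n^2 log n).

Answer: O(n^2 log n) - Case 2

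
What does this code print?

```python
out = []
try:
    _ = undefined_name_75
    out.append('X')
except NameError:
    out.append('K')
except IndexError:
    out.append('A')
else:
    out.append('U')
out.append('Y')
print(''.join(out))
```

Execution trace: 'K' (except NameError) → 'Y' (after the try/except). Output: KY

Answer: KY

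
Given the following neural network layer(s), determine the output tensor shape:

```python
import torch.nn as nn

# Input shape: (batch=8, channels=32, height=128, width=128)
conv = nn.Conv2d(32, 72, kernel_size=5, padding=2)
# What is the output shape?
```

Input: (8, 32, 128, 128) -> Output: (8, 72, 128, 128)

Answer: (8, 72, 128, 128)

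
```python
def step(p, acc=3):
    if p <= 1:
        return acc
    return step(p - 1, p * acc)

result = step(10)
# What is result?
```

Accumulator trace (n, acc): (10, 3) -> (9, 30) -> (8, 270) -> (7, 2160) -> (6, 15120) -> (5, 90720) -> (4, 453600) -> (3, 1814400) -> (2, 5443200) -> (1, 10886400) -> return 10886400

Answer: 10886400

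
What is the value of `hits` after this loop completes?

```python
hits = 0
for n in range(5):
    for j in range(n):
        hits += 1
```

Triangle number: 0+1+2+...+4
`hits` takes the values: 0 → 1 → 2 → 3 → 4 → 5 → 6 → 7 → 8 → 9 → 10

Answer: 10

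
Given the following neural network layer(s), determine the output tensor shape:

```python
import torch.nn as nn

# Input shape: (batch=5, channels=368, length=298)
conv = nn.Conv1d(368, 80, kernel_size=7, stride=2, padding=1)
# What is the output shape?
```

Input: (5, 368, 298) -> Output: (5, 80, 147)

Answer: (5, 80, 147)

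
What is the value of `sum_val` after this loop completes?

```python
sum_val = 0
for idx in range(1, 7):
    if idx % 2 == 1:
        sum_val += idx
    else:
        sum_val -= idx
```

Add odd, subtract even
`sum_val` takes the values: 0 → 1 → -1 → 2 → -2 → 3 → -3

Answer: -3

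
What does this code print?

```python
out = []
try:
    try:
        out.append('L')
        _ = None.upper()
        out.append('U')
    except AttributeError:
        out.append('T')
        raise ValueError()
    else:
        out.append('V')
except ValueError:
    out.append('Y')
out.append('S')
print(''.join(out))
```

Execution trace: 'L' (inner try body) → 'T' (inner except AttributeError) → 'Y' (outer except ValueError) → 'S' (after the try/except). Output: LTYS

Answer: LTYS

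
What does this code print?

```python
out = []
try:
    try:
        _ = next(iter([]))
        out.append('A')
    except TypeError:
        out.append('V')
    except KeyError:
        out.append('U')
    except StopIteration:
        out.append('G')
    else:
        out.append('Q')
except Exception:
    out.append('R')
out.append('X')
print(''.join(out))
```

Execution trace: 'G' (inner except StopIteration) → 'X' (after the try/except). Output: GX

Answer: GX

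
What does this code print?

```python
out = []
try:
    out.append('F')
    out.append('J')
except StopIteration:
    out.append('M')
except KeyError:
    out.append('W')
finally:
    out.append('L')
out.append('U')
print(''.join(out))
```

Execution trace: 'F' (try body) → 'J' (try body, no exception) → 'L' (finally) → 'U' (after the try/except). Output: FJLU

Answer: FJLU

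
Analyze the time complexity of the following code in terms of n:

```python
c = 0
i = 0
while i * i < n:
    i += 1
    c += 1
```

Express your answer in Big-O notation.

Each loop level contributes: √n. Multiplying the contributions gives O(√n).

Answer: O(√n)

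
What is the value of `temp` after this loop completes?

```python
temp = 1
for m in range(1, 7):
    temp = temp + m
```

Start at 1, add 1 through 6
`temp` takes the values: 1 → 2 → 4 → 7 → 11 → 16 → 22

Answer: 22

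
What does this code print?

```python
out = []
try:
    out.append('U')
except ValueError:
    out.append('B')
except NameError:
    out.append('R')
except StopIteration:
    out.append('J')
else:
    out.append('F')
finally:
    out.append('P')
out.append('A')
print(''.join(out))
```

Execution trace: 'U' (try body, no exception) → 'F' (else) → 'P' (finally) → 'A' (after the try/except). Output: UFPA

Answer: UFPA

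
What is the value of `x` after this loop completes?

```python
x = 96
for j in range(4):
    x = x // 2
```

Halve 4 times: 96 // 2^4 = 6
`x` takes the values: 96 → 48 → 24 → 12 → 6

Answer: 6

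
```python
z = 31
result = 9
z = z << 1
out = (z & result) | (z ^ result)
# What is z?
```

Trace:
`z = 31` → z = 31
`result = 9` → result = 9
`z = z << 1` → z = 62
`out = (z & result) | (z ^ result)` → out = 63
So z = 62

Answer: 62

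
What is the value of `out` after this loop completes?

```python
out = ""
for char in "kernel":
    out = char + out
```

Reverse 'kernel'
`out` takes the values: "" → "k" → "ek" → "rek" → "nrek" → "enrek" → "lenrek"

Answer: "lenrek"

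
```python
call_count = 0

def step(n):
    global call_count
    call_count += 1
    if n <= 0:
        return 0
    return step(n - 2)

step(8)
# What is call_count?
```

Linear recursion stepping by 2: 5 calls from n=8 down to ≤0.

Answer: 5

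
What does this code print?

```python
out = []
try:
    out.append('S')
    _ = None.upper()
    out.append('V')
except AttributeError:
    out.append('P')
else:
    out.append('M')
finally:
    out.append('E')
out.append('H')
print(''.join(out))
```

Execution trace: 'S' (try body) → 'P' (except AttributeError) → 'E' (finally) → 'H' (after the try/except). Output: SPEH

Answer: SPEH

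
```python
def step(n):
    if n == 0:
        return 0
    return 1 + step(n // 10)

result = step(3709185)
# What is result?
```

Count of digits of 3709185: 7

Answer: 7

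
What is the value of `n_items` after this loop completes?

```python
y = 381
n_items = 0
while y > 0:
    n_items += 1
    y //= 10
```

Count digits by repeated division by 10
`n_items` takes the values: 0 → 1 → 2 → 3

Answer: 3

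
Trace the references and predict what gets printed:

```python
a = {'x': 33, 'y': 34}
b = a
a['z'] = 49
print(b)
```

Key concept: dict aliasing.
Step by step:
`a = {'x': 33, 'y': 34}` → a = {'x': 33, 'y': 34}
`b = a` → b = {'x': 33, 'y': 34} (same object as a)
`a['z'] = 49` → a = {'x': 33, 'y': 34, 'z': 49} (same object as b); b = {'x': 33, 'y': 34, 'z': 49} (same object as a)
`print(b)` → prints {'x': 33, 'y': 34, 'z': 49}

Answer: {'x': 33, 'y': 34, 'z': 49}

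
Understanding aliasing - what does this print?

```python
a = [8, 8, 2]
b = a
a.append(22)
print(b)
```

Key concept: basic list aliasing.
Step by step:
`a = [8, 8, 2]` → a = [8, 8, 2]
`b = a` → b = [8, 8, 2] (same object as a)
`a.append(22)` → a = [8, 8, 2, 22] (same object as b); b = [8, 8, 2, 22] (same object as a)
`print(b)` → prints [8, 8, 2, 22]

Answer: [8, 8, 2, 22]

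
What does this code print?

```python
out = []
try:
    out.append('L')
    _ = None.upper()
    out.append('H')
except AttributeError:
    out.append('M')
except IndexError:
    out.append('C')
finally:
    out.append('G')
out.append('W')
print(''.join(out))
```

Execution trace: 'L' (try body) → 'M' (except AttributeError) → 'G' (finally) → 'W' (after the try/except). Output: LMGW

Answer: LMGW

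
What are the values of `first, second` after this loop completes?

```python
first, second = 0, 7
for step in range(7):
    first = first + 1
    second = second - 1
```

first goes 0→7, second goes 7→0
`first, second` takes the values: (0, 7) → (1, 7) → (1, 6) → (2, 6) → (2, 5) → (3, 5) → (3, 4) → (4, 4) → (4, 3) → (5, 3) → (5, 2) → (6, 2) → (6, 1) → (7, 1) → (7, 0)

Answer: 7, 0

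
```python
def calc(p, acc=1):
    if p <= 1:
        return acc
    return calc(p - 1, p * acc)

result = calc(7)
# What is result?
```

Accumulator trace (n, acc): (7, 1) -> (6, 7) -> (5, 42) -> (4, 210) -> (3, 840) -> (2, 2520) -> (1, 5040) -> return 5040

Answer: 5040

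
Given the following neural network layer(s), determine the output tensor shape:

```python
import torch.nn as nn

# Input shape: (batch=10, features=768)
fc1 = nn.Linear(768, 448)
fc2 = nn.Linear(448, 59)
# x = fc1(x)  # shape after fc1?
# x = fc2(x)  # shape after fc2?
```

Input: (10, 768) -> after fc1: (10, 448) -> Output: (10, 59)

Answer: (10, 59)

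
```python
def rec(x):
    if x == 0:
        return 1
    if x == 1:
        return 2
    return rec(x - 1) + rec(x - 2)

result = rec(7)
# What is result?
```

Build up from base cases: rec(0)=1, rec(1)=2, rec(2)=3, rec(3)=5, rec(4)=8, rec(5)=13, rec(6)=21, ..., rec(7)=34

Answer: 34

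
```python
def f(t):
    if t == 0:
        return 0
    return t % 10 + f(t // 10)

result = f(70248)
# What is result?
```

Sum of digits of 70248: 8 + 4 + 2 + 0 + 7 = 21

Answer: 21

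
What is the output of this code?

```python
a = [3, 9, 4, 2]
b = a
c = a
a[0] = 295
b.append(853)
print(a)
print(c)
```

Key concept: multiple aliases.
Step by step:
`a = [3, 9, 4, 2]` → a = [3, 9, 4, 2]
`b = a` → b = [3, 9, 4, 2] (same object as a)
`c = a` → c = [3, 9, 4, 2] (same object as a, b)
`a[0] = 295` → a = [295, 9, 4, 2] (same object as b, c); b = [295, 9, 4, 2] (same object as a, c); c = [295, 9, 4, 2] (same object as a, b)
`b.append(853)` → a = [295, 9, 4, 2, 853] (same object as b, c); b = [295, 9, 4, 2, 853] (same object as a, c); c = [295, 9, 4, 2, 853] (same object as a, b)
`print(a)` → prints [295, 9, 4, 2, 853]
`print(c)` → prints [295, 9, 4, 2, 853]

Answer:
[295, 9, 4, 2, 853]
[295, 9, 4, 2, 853]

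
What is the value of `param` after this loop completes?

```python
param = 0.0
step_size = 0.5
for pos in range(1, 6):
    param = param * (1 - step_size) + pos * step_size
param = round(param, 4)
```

Moving average with lr=0.5
`param` takes the values: 0.0 → 0.5 → 1.25 → 2.125 → 3.0625 → 4.03125 → 4.0312

Answer: 4.0312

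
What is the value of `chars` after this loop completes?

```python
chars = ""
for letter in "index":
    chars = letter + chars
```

Reverse 'index'
`chars` takes the values: "" → "i" → "ni" → "dni" → "edni" → "xedni"

Answer: "xedni"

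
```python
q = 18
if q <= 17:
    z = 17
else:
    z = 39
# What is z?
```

Trace:
`q = 18` → q = 18
`if q <= 17: ...` → q <= 17 is False, take else branch → z = 39
So z = 39

Answer: 39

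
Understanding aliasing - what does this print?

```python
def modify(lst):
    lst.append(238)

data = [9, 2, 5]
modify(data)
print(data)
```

Key concept: function modifies passed list.
Step by step:
`data = [9, 2, 5]` → data = [9, 2, 5]
`modify(data)` → data = [9, 2, 5, 238]
`print(data)` → prints [9, 2, 5, 238]

Answer: [9, 2, 5, 238]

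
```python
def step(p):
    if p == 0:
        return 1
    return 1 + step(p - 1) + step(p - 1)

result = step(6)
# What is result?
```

step(p) = 1 + 2·step(p-1), step(0)=1. Closed form: (1+1)·2^6 - 1 = 127.

Answer: 127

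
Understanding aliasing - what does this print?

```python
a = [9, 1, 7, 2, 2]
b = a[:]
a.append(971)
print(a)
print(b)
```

Key concept: slice [:] creates copy.
Step by step:
`a = [9, 1, 7, 2, 2]` → a = [9, 1, 7, 2, 2]
`b = a[:]` → b = [9, 1, 7, 2, 2]
`a.append(971)` → a = [9, 1, 7, 2, 2, 971]
`print(a)` → prints [9, 1, 7, 2, 2, 971]
`print(b)` → prints [9, 1, 7, 2, 2]

Answer:
[9, 1, 7, 2, 2, 971]
[9, 1, 7, 2, 2]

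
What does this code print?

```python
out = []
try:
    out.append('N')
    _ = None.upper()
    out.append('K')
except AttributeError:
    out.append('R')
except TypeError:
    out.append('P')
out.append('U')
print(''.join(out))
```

Execution trace: 'N' (try body) → 'R' (except AttributeError) → 'U' (after the try/except). Output: NRU

Answer: NRU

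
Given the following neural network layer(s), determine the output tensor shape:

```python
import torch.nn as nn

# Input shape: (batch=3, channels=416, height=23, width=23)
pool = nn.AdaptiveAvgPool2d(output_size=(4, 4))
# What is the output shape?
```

Input: (3, 416, 23, 23) -> Output: (3, 416, 4, 4)

Answer: (3, 416, 4, 4)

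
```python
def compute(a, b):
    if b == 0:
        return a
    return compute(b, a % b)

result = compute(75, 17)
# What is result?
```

compute(75, 17) -> compute(17, 7) -> compute(7, 3) -> compute(3, 1) -> compute(1, 0) -> 1

Answer: 1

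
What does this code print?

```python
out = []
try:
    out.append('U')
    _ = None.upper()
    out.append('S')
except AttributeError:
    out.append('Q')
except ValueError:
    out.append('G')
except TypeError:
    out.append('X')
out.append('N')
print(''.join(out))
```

Execution trace: 'U' (try body) → 'Q' (except AttributeError) → 'N' (after the try/except). Output: UQN

Answer: UQN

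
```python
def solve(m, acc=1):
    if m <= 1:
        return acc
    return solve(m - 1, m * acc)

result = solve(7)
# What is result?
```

Accumulator trace (n, acc): (7, 1) -> (6, 7) -> (5, 42) -> (4, 210) -> (3, 840) -> (2, 2520) -> (1, 5040) -> return 5040

Answer: 5040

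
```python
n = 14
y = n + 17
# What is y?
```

Trace:
`n = 14` → n = 14
`y = n + 17` → y = 31
So y = 31

Answer: 31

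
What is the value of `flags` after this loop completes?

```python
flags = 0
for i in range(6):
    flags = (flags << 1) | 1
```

Build 6 consecutive 1-bits: 0b111111
`flags` takes the values: 0 → 1 → 3 → 7 → 15 → 31 → 63

Answer: 63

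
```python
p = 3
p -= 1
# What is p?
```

Trace:
`p = 3` → p = 3
`p -= 1` → p = 2
So p = 2

Answer: 2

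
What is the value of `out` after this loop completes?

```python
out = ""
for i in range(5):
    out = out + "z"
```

Repeat 'z' 5 times
`out` takes the values: "" → "z" → "zz" → "zzz" → "zzzz" → "zzzzz"

Answer: "zzzzz"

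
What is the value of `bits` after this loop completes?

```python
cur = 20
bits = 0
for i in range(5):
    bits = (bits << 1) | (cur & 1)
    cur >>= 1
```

Reverse lowest 5 bits of 20
`bits` takes the values: 0 → 1 → 2 → 5

Answer: 5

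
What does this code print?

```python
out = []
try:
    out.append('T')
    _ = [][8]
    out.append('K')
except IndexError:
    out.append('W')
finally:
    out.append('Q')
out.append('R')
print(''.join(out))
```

Execution trace: 'T' (try body) → 'W' (except IndexError) → 'Q' (finally) → 'R' (after the try/except). Output: TWQR

Answer: TWQR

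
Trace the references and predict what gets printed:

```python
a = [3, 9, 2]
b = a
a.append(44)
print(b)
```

Key concept: basic list aliasing.
Step by step:
`a = [3, 9, 2]` → a = [3, 9, 2]
`b = a` → b = [3, 9, 2] (same object as a)
`a.append(44)` → a = [3, 9, 2, 44] (same object as b); b = [3, 9, 2, 44] (same object as a)
`print(b)` → prints [3, 9, 2, 44]

Answer: [3, 9, 2, 44]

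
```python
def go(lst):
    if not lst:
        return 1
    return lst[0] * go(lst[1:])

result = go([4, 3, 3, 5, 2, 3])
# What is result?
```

Product over [4, 3, 3, 5, 2, 3] = 4 * 3 * 3 * 5 * 2 * 3 = 1080

Answer: 1080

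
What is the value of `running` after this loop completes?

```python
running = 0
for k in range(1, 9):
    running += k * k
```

Sum of squares 1² to 8² = 204
`running` takes the values: 0 → 1 → 5 → 14 → 30 → 55 → 91 → 140 → 204

Answer: 204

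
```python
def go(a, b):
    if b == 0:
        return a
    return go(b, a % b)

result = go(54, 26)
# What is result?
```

go(54, 26) -> go(26, 2) -> go(2, 0) -> 2

Answer: 2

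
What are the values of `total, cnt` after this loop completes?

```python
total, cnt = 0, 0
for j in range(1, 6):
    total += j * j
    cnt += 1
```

Sum of squares and count
`total, cnt` takes the values: (0, 0) → (1, 0) → (1, 1) → (5, 1) → (5, 2) → (14, 2) → (14, 3) → (30, 3) → (30, 4) → (55, 4) → (55, 5)

Answer: 55, 5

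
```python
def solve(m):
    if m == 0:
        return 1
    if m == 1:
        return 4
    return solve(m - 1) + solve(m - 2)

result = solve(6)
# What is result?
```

Build up from base cases: solve(0)=1, solve(1)=4, solve(2)=5, solve(3)=9, solve(4)=14, solve(5)=23, solve(6)=37

Answer: 37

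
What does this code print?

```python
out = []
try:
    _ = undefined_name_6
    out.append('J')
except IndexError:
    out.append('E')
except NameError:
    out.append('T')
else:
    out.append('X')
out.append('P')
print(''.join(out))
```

Execution trace: 'T' (except NameError) → 'P' (after the try/except). Output: TP

Answer: TP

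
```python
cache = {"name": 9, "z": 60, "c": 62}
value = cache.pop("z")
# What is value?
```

Trace:
`cache = {"name": 9, "z": 60, "c": 62}` → cache = {'name': 9, 'z': 60, 'c': 62}
`value = cache.pop("z")` → cache = {'name': 9, 'c': 62}; value = 60
So value = 60

Answer: 60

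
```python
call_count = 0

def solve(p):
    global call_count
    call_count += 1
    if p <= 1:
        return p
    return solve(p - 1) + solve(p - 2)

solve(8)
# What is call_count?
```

Calls(p) = 1 + Calls(p-1) + Calls(p-2); Calls(0)=Calls(1)=1. For p=8 this gives 67.

Answer: 67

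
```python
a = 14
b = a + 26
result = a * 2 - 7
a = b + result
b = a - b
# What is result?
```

Trace:
`a = 14` → a = 14
`b = a + 26` → b = 40
`result = a * 2 - 7` → result = 21
`a = b + result` → a = 61
`b = a - b` → b = 21
So result = 21

Answer: 21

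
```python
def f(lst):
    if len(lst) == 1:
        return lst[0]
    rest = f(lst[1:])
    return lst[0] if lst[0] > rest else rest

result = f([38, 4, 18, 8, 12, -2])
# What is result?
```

Recursive max over [38, 4, 18, 8, 12, -2] = 38

Answer: 38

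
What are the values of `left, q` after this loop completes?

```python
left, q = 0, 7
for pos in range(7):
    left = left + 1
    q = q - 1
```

left goes 0→7, q goes 7→0
`left, q` takes the values: (0, 7) → (1, 7) → (1, 6) → (2, 6) → (2, 5) → (3, 5) → (3, 4) → (4, 4) → (4, 3) → (5, 3) → (5, 2) → (6, 2) → (6, 1) → (7, 1) → (7, 0)

Answer: 7, 0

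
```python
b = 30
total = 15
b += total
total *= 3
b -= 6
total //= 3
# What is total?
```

Trace:
`b = 30` → b = 30
`total = 15` → total = 15
`b += total` → b = 45
`total *= 3` → total = 45
`b -= 6` → b = 39
`total //= 3` → total = 15
So total = 15

Answer: 15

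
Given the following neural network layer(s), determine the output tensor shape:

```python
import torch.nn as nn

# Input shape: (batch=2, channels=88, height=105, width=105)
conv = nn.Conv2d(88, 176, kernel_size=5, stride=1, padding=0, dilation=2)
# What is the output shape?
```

Input: (2, 88, 105, 105) -> Output: (2, 176, 97, 97)

Answer: (2, 176, 97, 97)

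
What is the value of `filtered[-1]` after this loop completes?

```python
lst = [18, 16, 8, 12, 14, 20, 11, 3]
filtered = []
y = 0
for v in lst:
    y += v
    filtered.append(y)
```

Cumulative sum ends at 102
`filtered` takes the values: [] → [18] → [18, 34] → [18, 34, 42] → [18, 34, 42, 54] → [18, 34, 42, 54, 68] → [18, 34, 42, 54, 68, 88] → [18, 34, 42, 54, 68, 88, 99] → [18, 34, 42, 54, 68, 88, 99, 102]
So `filtered[-1]` = 102

Answer: 102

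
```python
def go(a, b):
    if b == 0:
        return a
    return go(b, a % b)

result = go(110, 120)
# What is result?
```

go(110, 120) -> go(120, 110) -> go(110, 10) -> go(10, 0) -> 10

Answer: 10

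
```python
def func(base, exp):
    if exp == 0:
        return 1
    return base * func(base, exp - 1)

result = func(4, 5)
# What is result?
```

func(4, 5) = 4 * 4 * 4 * 4 * 4 = 1024

Answer: 1024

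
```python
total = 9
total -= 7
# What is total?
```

Trace:
`total = 9` → total = 9
`total -= 7` → total = 2
So total = 2

Answer: 2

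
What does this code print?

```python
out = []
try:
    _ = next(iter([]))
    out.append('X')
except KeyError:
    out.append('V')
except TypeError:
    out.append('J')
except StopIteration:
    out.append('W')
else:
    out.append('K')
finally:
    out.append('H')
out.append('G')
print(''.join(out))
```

Execution trace: 'W' (except StopIteration) → 'H' (finally) → 'G' (after the try/except). Output: WHG

Answer: WHG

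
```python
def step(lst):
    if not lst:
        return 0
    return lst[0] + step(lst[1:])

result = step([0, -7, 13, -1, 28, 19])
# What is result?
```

0 + (-7) + 13 + (-1) + 28 + 19 + 0 = 52

Answer: 52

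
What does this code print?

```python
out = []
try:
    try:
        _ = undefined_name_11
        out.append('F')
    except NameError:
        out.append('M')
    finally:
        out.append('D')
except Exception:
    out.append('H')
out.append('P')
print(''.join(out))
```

Execution trace: 'M' (inner except NameError) → 'D' (inner finally) → 'P' (after the try/except). Output: MDP

Answer: MDP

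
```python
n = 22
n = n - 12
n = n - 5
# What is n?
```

Trace:
`n = 22` → n = 22
`n = n - 12` → n = 10
`n = n - 5` → n = 5
So n = 5

Answer: 5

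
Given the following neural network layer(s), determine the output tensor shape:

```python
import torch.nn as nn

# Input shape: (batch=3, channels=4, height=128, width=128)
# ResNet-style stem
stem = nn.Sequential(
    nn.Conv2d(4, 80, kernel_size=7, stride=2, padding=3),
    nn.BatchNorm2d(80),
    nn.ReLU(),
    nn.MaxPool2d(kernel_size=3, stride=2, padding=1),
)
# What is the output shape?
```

Input: (3, 4, 128, 128) -> after Conv2d 7x7 stride=2: (3, 80, 64, 64) -> Output: (3, 80, 32, 32)

Answer: (3, 80, 32, 32)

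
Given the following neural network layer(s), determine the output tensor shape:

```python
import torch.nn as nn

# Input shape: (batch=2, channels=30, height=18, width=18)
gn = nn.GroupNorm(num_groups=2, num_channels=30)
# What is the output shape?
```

Input: (2, 30, 18, 18) -> Output: (2, 30, 18, 18)

Answer: (2, 30, 18, 18)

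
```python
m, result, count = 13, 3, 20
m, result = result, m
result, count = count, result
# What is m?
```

Trace:
`m, result, count = 13, 3, 20` → m = 13; result = 3; count = 20
`m, result = result, m` → m = 3; result = 13
`result, count = count, result` → result = 20; count = 13
So m = 3

Answer: 3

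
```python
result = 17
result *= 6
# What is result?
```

Trace:
`result = 17` → result = 17
`result *= 6` → result = 102
So result = 102

Answer: 102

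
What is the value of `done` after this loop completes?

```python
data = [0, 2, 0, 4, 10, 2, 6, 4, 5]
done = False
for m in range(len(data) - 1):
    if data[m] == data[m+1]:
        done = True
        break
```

Check consecutive duplicates in [0, 2, 0, 4, 10, 2, 6, 4, 5]
`done` takes the values: False

Answer: False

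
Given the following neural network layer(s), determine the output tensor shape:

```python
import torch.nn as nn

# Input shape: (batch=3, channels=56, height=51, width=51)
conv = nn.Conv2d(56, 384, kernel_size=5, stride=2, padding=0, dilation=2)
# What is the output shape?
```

Input: (3, 56, 51, 51) -> Output: (3, 384, 22, 22)

Answer: (3, 384, 22, 22)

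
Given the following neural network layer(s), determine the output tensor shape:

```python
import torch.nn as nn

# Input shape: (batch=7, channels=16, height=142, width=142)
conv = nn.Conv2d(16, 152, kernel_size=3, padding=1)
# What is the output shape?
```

Input: (7, 16, 142, 142) -> Output: (7, 152, 142, 142)

Answer: (7, 152, 142, 142)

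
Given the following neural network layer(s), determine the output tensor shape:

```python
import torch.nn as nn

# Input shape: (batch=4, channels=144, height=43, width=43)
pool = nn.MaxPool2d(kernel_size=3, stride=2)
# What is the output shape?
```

Input: (4, 144, 43, 43) -> Output: (4, 144, 21, 21)

Answer: (4, 144, 21, 21)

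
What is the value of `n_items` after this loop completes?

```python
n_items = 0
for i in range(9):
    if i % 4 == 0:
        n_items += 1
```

Count numbers divisible by 4 in range(9)
`n_items` takes the values: 0 → 1 → 2 → 3

Answer: 3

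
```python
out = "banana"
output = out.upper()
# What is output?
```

Trace:
`out = "banana"` → out = 'banana'
`output = out.upper()` → output = 'BANANA'
So output = 'BANANA'

Answer: 'BANANA'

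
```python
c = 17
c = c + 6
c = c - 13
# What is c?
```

Trace:
`c = 17` → c = 17
`c = c + 6` → c = 23
`c = c - 13` → c = 10
So c = 10

Answer: 10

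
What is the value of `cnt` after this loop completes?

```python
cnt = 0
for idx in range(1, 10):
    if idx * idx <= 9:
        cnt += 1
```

Count numbers where idx² ≤ 9
`cnt` takes the values: 0 → 1 → 2 → 3

Answer: 3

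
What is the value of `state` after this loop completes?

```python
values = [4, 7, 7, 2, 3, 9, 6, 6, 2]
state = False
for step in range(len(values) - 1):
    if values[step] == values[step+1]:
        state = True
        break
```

Check consecutive duplicates in [4, 7, 7, 2, 3, 9, 6, 6, 2]
`state` takes the values: False → True

Answer: True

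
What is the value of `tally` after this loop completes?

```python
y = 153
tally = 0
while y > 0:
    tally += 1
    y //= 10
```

Count digits by repeated division by 10
`tally` takes the values: 0 → 1 → 2 → 3

Answer: 3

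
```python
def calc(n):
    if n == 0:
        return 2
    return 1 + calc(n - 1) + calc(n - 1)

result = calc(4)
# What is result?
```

calc(n) = 1 + 2·calc(n-1), calc(0)=2. Closed form: (2+1)·2^4 - 1 = 47.

Answer: 47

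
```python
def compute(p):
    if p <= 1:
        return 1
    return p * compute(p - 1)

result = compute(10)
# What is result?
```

compute(10) = 10 * 9 * 8 * 7 * 6 * 5 * 4 * 3 * 2 * 1 = 3628800

Answer: 3628800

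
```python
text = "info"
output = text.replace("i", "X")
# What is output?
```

Trace:
`text = "info"` → text = 'info'
`output = text.replace("i", "X")` → output = 'Xnfo'
So output = 'Xnfo'

Answer: 'Xnfo'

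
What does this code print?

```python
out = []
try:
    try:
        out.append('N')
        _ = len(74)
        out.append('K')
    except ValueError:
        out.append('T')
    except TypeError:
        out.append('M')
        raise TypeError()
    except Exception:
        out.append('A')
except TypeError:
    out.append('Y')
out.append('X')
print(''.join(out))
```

Execution trace: 'N' (inner try body) → 'M' (inner except TypeError) → 'Y' (outer except TypeError) → 'X' (after the try/except). Output: NMYX

Answer: NMYX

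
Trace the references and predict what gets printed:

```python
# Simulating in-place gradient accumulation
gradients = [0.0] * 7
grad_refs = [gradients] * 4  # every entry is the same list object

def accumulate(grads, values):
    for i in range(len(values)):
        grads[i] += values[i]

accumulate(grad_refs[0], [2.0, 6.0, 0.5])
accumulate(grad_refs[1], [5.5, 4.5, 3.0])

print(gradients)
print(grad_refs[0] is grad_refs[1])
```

Key concept: gradient accumulation aliasing.
Step by step:
`gradients = [0.0] * 7` → gradients = [0.0, 0.0, 0.0, 0.0, 0.0, 0.0, 0.0]
`grad_refs = [gradients] * 4` → grad_refs = [[0.0, 0.0, 0.0, 0.0, 0.0, 0.0, 0.0], [0.0, 0.0, 0.0, 0.0, 0.0, 0.0, 0.0], [0.0, 0.0, 0.0, 0.0, 0.0, 0.0, 0.0], [0.0, 0.0, 0.0, 0.0, 0.0, 0.0, 0.0]]
`accumulate(grad_refs[0], [2.0, 6.0, 0.5])` → gradients = [2.0, 6.0, 0.5, 0.0, 0.0, 0.0, 0.0]; grad_refs = [[2.0, 6.0, 0.5, 0.0, 0.0, 0.0, 0.0], [2.0, 6.0, 0.5, 0.0, 0.0, 0.0, 0.0], [2.0, 6.0, 0.5, 0.0, 0.0, 0.0, 0.0], [2.0, 6.0, 0.5, 0.0, 0.0, 0.0, 0.0]]
`accumulate(grad_refs[1], [5.5, 4.5, 3.0])` → gradients = [7.5, 10.5, 3.5, 0.0, 0.0, 0.0, 0.0]; grad_refs = [[7.5, 10.5, 3.5, 0.0, 0.0, 0.0, 0.0], [7.5, 10.5, 3.5, 0.0, 0.0, 0.0, 0.0], [7.5, 10.5, 3.5, 0.0, 0.0, 0.0, 0.0], [7.5, 10.5, 3.5, 0.0, 0.0, 0.0, 0.0]]
`print(gradients)` → prints [7.5, 10.5, 3.5, 0.0, 0.0, 0.0, 0.0]
`print(grad_refs[0] is grad_refs[1])` → prints True

Answer:
[7.5, 10.5, 3.5, 0.0, 0.0, 0.0, 0.0]
True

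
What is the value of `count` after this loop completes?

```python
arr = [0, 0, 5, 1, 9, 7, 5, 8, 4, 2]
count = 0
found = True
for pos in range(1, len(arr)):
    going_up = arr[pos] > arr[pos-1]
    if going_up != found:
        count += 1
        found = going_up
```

Count direction changes in [0, 0, 5, 1, 9, 7, 5, 8, 4, 2]
`count` takes the values: 0 → 1 → 2 → 3 → 4 → 5 → 6 → 7

Answer: 7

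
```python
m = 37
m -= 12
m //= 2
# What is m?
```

Trace:
`m = 37` → m = 37
`m -= 12` → m = 25
`m //= 2` → m = 12
So m = 12

Answer: 12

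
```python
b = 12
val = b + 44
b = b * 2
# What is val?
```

Trace:
`b = 12` → b = 12
`val = b + 44` → val = 56
`b = b * 2` → b = 24
So val = 56

Answer: 56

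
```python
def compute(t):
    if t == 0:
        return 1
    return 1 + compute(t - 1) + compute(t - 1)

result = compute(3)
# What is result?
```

compute(t) = 1 + 2·compute(t-1), compute(0)=1. Closed form: (1+1)·2^3 - 1 = 15.

Answer: 15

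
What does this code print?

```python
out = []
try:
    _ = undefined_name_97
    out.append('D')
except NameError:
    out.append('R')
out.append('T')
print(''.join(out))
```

Execution trace: 'R' (except NameError) → 'T' (after the try/except). Output: RT

Answer: RT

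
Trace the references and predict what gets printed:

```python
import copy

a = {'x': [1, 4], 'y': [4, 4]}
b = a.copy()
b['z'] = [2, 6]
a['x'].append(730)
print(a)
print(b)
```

Key concept: shallow copy of dict with mutable values.
Step by step:
`a = {'x': [1, 4], 'y': [4, 4]}` → a = {'x': [1, 4], 'y': [4, 4]}
`b = a.copy()` → b = {'x': [1, 4], 'y': [4, 4]}
`b['z'] = [2, 6]` → b = {'x': [1, 4], 'y': [4, 4], 'z': [2, 6]}
`a['x'].append(730)` → a = {'x': [1, 4, 730], 'y': [4, 4]}; b = {'x': [1, 4, 730], 'y': [4, 4], 'z': [2, 6]}
`print(a)` → prints {'x': [1, 4, 730], 'y': [4, 4]}
`print(b)` → prints {'x': [1, 4, 730], 'y': [4, 4], 'z': [2, 6]}

Answer:
{'x': [1, 4, 730], 'y': [4, 4]}
{'x': [1, 4, 730], 'y': [4, 4], 'z': [2, 6]}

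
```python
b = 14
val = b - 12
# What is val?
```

Trace:
`b = 14` → b = 14
`val = b - 12` → val = 2
So val = 2

Answer: 2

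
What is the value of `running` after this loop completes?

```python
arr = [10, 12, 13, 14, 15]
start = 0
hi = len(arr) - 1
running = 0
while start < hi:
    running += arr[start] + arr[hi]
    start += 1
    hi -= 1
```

Sum of pairs from ends
`running` takes the values: 0 → 25 → 51

Answer: 51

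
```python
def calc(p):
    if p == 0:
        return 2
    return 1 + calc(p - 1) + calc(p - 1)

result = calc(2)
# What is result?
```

calc(p) = 1 + 2·calc(p-1), calc(0)=2. Closed form: (2+1)·2^2 - 1 = 11.

Answer: 11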